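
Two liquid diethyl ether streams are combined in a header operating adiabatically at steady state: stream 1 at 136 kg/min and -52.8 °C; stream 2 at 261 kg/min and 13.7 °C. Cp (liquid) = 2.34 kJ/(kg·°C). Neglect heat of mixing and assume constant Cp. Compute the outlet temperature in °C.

T_out = -9.08 °C

Energy balance with Q = 0: Σ ṁᵢCp,ᵢ(T_out − Tᵢ) = 0
T_out = Σ ṁᵢCp,ᵢTᵢ / Σ ṁᵢCp,ᵢ
      = -8435.9 / 928.98 = -9.0809 °C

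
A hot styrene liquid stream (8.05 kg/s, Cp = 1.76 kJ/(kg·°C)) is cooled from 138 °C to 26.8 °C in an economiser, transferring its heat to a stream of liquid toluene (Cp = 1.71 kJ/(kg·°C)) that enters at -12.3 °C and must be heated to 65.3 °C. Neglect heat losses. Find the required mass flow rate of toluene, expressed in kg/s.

ṁ_c = 11.9 kg/s

Heat released by hot stream: Q = 8.05 × 1.76 × (138 − 26.8) = 1575.5 kJ/s
Energy balance on cold side (adiabatic exchanger): Q = ṁ_c·Cp_c·(T_c,out − T_c,in)
ṁ_c = 1575.5 / [1.71 × (65.3 − -12.3)] = 11.873 kg/s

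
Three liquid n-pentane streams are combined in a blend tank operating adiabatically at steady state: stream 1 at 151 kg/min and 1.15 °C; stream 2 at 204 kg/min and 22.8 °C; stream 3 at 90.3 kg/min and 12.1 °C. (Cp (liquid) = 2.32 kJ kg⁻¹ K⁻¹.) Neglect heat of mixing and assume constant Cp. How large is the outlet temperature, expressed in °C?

No heat crosses the boundary, so H_out = H_in.
T_out = Σ ṁᵢCp,ᵢTᵢ / Σ ṁᵢCp,ᵢ
      = 13729 / 1033.1 = 13.289 °C

T_out = 13.3 °C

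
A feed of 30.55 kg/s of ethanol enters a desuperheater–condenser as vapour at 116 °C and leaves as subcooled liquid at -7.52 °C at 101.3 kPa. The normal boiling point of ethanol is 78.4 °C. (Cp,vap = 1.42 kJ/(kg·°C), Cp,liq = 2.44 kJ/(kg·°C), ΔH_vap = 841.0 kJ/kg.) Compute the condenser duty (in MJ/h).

vapour 116→78.4 °C: -53.392 kJ/kg
condensation at 78.4 °C: -841 kJ/kg
liquid 78.4→-7.52 °C: -209.64 kJ/kg
Δh = -53.392 + -841 + -209.64 = -1104 kJ/kg
Q = ṁ·Δh = 30.55 kg/s × -1104 kJ/kg = -33728 kJ/s
|Q| = 33728 kW = 121420 MJ/h

Q_c = 121000 MJ/h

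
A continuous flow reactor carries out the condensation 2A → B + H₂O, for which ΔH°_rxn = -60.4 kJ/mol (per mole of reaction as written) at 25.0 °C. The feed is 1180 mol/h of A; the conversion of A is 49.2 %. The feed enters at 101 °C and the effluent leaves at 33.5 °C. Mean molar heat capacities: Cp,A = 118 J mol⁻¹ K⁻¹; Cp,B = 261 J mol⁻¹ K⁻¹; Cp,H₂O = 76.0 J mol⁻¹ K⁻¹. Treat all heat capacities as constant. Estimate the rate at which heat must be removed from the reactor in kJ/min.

Q_out = 445 kJ/min

Extent of reaction ξ = 0.492 × 1180 / 2 = 290.28 mol/h
Reaction term: ξ·ΔH°_rxn = 290.28 × -60.4 = -17533 kJ/h
Sensible, feed 101→25 °C: -10582 kJ/h
Outlet flows (mol/h): A 599.44, B 290.28, H₂O 290.28
Sensible, products 25→33.5 °C: 1432.7 kJ/h
Q = ΔH = -26682 kJ/h = -7.4118 kW
Heat removed = 444.71 kJ/min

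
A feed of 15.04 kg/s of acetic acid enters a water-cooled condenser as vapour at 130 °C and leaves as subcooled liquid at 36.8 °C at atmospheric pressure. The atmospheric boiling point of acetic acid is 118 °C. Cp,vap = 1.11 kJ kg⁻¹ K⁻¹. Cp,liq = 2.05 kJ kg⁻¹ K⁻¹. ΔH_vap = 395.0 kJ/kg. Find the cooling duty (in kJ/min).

Q_c = 519000 kJ/min

vapour 130→118 °C: -13.32 kJ/kg
condensation at 118 °C: -395 kJ/kg
liquid 118→36.8 °C: -166.46 kJ/kg
Δh = -13.32 + -395 + -166.46 = -574.78 kJ/kg
Q = ṁ·Δh = 15.04 kg/s × -574.78 kJ/kg = -8644.7 kJ/s
|Q| = 8644.7 kW = 518680 kJ/min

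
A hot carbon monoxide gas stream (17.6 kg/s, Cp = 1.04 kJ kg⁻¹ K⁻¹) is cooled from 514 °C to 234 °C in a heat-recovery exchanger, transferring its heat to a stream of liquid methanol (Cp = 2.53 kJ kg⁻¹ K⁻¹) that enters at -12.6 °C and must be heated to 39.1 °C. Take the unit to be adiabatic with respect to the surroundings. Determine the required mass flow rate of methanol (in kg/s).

ṁ_c = 39.2 kg/s

Heat released by hot stream: Q = 17.6 × 1.04 × (514 − 234) = 5125.1 kJ/s
Energy balance on cold side (adiabatic exchanger): Q = ṁ_c·Cp_c·(T_c,out − T_c,in)
ṁ_c = 5125.1 / [2.53 × (39.1 − -12.6)] = 39.183 kg/s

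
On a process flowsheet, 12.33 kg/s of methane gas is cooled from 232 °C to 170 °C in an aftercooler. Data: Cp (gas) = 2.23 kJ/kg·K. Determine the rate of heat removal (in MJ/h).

Q_c = 6140 MJ/h

Q = ṁ·Cp·ΔT = 12.33 × 2.23 × (170 − 232) = -1704.7 kJ/s
Cooling duty = 6137.1 MJ/h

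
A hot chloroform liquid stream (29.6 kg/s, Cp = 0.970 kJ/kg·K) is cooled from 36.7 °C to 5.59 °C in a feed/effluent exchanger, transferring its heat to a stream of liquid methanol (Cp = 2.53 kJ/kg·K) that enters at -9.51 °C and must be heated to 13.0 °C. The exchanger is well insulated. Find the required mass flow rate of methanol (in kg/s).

Heat released by hot stream: Q = 29.6 × 0.970 × (36.7 − 5.59) = 893.23 kJ/s
Energy balance on cold side (adiabatic exchanger): Q = ṁ_c·Cp_c·(T_c,out − T_c,in)
ṁ_c = 893.23 / [2.53 × (13.0 − -9.51)] = 15.684 kg/s

ṁ_c = 15.7 kg/s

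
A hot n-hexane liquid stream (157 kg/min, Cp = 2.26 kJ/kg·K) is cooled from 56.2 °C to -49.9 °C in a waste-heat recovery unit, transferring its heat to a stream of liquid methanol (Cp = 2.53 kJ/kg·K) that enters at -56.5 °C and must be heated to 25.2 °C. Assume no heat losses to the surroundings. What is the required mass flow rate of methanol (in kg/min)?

Heat released by hot stream: Q = 157 × 2.26 × (56.2 − -49.9) = 37646 kJ/min
Energy balance on cold side (adiabatic exchanger): Q = ṁ_c·Cp_c·(T_c,out − T_c,in)
ṁ_c = 37646 / [2.53 × (25.2 − -56.5)] = 182.13 kg/min

ṁ_c = 182 kg/min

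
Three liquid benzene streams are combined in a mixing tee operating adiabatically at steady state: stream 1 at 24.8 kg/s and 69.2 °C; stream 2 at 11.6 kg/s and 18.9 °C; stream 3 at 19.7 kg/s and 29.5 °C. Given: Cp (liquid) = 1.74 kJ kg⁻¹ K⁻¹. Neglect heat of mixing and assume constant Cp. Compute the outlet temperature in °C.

No heat crosses the boundary, so H_out = H_in.
Σ ṁᵢCp,ᵢTᵢ = 24.8×1.74×69.2 + 11.6×1.74×18.9 + 19.7×1.74×29.5 = 4378.8
Σ ṁᵢCp,ᵢ = 24.8×1.74 + 11.6×1.74 + 19.7×1.74 = 97.614
T_out = 4378.8 / 97.614 = 44.858 °C

T_out = 44.9 °C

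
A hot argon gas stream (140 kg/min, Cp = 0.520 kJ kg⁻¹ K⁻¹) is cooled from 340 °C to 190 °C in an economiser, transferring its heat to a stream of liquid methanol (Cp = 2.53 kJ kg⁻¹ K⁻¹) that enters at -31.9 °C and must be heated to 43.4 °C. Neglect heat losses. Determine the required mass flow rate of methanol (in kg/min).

ṁ_c = 57.3 kg/min

Heat released by hot stream: Q = 140 × 0.520 × (340 − 190) = 10920 kJ/min
Energy balance on cold side (adiabatic exchanger): Q = ṁ_c·Cp_c·(T_c,out − T_c,in)
ṁ_c = 10920 / [2.53 × (43.4 − -31.9)] = 57.32 kg/min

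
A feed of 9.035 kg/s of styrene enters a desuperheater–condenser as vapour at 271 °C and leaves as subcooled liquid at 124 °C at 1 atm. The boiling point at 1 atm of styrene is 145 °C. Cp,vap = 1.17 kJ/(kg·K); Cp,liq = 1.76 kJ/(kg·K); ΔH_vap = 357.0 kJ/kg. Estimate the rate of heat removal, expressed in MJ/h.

vapour 271→145 °C: -147.42 kJ/kg
condensation at 145 °C: -357 kJ/kg
liquid 145→124 °C: -36.96 kJ/kg
Δh = -147.42 + -357 + -36.96 = -541.38 kJ/kg
Q = ṁ·Δh = 9.035 kg/s × -541.38 kJ/kg = -4891.4 kJ/s
|Q| = 4891.4 kW = 17609 MJ/h

Q_c = 17600 MJ/h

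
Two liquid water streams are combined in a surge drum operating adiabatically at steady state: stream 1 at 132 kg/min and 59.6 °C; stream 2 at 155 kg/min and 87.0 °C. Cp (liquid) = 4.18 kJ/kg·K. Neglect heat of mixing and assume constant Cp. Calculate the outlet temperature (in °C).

No heat crosses the boundary, so H_out = H_in.
T_out = Σ ṁᵢCp,ᵢTᵢ / Σ ṁᵢCp,ᵢ
      = 89252 / 1199.7 = 74.398 °C

T_out = 74.4 °C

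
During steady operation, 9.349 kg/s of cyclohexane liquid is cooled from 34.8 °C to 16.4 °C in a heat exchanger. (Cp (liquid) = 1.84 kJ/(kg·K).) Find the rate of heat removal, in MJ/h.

Q = ṁ·Cp·ΔT = 9.349 × 1.84 × (16.4 − 34.8) = -316.52 kJ/s
Cooling duty = 1139.5 MJ/h

Q_c = 1140 MJ/h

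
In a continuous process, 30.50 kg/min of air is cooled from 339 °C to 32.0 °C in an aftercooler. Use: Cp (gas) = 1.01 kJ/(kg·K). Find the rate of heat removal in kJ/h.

Q_c = 567000 kJ/h

Q = ṁ·Cp·ΔT = 30.50 × 1.01 × (32.0 − 339) = -9457.1 kJ/min
Converting: 9457.1 / 60 s = 157.62 kW
Cooling duty = 567430 kJ/h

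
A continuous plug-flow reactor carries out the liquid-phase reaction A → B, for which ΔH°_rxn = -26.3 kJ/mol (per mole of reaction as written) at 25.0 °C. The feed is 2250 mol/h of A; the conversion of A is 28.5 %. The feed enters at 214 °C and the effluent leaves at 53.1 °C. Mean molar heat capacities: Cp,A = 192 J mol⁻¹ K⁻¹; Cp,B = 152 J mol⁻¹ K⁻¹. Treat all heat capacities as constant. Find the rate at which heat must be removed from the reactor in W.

Q_out = 24200 W

Extent of reaction ξ = 0.285 × 2250 = 641.25 mol/h
Reaction term: ξ·ΔH°_rxn = 641.25 × -26.3 = -16865 kJ/h
Sensible, feed 214→25 °C: -81648 kJ/h
Outlet flows (mol/h): A 1608.8, B 641.25
Sensible, products 25→53.1 °C: 11418 kJ/h
Q = ΔH = -87094 kJ/h = -24.193 kW
Heat removed = 24193 W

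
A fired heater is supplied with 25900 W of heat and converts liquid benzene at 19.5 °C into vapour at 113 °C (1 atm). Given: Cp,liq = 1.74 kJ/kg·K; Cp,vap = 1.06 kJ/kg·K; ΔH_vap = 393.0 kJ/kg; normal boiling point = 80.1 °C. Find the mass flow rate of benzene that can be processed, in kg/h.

Δh = 1.74×(80.1−19.5) + 393.0 + 1.06×(113−80.1) = 533.32 kJ/kg
Q = 25900 W = 25.9 kJ/s = 93240 kJ/h
ṁ = Q/Δh = 93240 / 533.32 = 174.83 kg/h

ṁ = 175 kg/h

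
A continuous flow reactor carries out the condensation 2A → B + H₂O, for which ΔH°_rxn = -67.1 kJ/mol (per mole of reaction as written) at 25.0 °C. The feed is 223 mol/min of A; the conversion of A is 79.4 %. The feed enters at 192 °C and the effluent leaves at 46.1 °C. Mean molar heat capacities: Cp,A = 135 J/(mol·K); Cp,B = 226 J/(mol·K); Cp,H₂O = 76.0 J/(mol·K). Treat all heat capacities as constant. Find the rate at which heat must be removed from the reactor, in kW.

Q_out = 171 kW

Extent of reaction ξ = 0.794 × 223 / 2 = 88.531 mol/min
Reaction term: ξ·ΔH°_rxn = 88.531 × -67.1 = -5940.4 kJ/min
Sensible, feed 192→25 °C: -5027.5 kJ/min
Outlet flows (mol/min): A 45.938, B 88.531, H₂O 88.531
Sensible, products 25→46.1 °C: 694.99 kJ/min
Q = ΔH = -10273 kJ/min = -171.22 kW
Heat removed = 171.22 kW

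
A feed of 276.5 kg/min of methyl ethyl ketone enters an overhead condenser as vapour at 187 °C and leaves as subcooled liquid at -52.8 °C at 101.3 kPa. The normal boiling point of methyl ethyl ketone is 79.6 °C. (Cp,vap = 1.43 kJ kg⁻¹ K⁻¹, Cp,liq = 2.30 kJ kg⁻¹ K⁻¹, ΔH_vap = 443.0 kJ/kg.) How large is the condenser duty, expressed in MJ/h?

Q_c = 14900 MJ/h

vapour 187→79.6 °C: -153.58 kJ/kg
condensation at 79.6 °C: -443 kJ/kg
liquid 79.6→-52.8 °C: -304.52 kJ/kg
Δh = -153.58 + -443 + -304.52 = -901.1 kJ/kg
Q = ṁ·Δh = 276.5 kg/min × -901.1 kJ/kg = -249150 kJ/min
|Q| = 4152.6 kW = 14949 MJ/h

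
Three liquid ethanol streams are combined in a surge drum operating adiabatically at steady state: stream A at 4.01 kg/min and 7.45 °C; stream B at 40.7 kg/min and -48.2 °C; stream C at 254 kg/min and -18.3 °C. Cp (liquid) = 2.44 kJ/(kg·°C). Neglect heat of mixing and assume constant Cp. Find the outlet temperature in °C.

Energy balance with Q = 0: Σ ṁᵢCp,ᵢ(T_out − Tᵢ) = 0
T_out = Σ ṁᵢCp,ᵢTᵢ / Σ ṁᵢCp,ᵢ
      = -16055 / 728.85 = -22.028 °C

T_out = -22.0 °C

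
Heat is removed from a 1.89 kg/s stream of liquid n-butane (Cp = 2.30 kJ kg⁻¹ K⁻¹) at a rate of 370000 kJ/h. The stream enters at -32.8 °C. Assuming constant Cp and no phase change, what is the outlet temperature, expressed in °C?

T_out = -56.4 °C

Q = 370000 kJ/h = 102.78 kJ/s
ΔT = Q/(ṁ·Cp) = 102.78/(1.89×2.30) = 23.643 K
T_out = -32.8 − 23.643 = -56.443 °C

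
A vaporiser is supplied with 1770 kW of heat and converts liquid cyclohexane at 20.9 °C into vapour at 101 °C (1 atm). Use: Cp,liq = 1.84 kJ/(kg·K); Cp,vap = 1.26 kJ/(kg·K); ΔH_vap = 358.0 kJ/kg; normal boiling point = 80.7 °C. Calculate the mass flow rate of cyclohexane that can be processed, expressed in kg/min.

Δh = 1.84×(80.7−20.9) + 358.0 + 1.26×(101−80.7) = 493.61 kJ/kg
Q = 1770 kW = 1770 kJ/s = 106200 kJ/min
ṁ = Q/Δh = 106200 / 493.61 = 215.15 kg/min

ṁ = 215 kg/min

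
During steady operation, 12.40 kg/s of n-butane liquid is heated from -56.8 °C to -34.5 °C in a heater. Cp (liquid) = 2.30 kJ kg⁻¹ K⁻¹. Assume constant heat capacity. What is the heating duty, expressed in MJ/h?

Q = ṁ·Cp·ΔT = 12.40 × 2.30 × (-34.5 − -56.8) = 636 kJ/s
Heating duty = 2289.6 MJ/h

Q = 2290 MJ/h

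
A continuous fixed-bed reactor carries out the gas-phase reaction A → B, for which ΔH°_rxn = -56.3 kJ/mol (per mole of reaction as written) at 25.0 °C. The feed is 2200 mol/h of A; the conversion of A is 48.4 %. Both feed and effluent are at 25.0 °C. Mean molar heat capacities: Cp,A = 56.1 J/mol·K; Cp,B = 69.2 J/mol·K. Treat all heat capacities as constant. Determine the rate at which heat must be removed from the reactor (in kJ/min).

Extent of reaction ξ = 0.484 × 2200 = 1064.8 mol/h
Reaction term: ξ·ΔH°_rxn = 1064.8 × -56.3 = -59948 kJ/h
Q = ΔH = -59948 kJ/h = -16.652 kW
Heat removed = 999.14 kJ/min

Q_out = 999 kJ/min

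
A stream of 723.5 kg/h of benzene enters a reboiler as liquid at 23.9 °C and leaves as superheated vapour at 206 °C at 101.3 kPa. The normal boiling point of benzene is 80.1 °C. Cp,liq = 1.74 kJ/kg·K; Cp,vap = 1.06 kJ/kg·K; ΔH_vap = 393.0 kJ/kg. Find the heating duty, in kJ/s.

liquid 23.9→80.1 °C: 97.788 kJ/kg
vaporisation at 80.1 °C: 393 kJ/kg
vapour 80.1→206 °C: 133.45 kJ/kg
Δh = 97.788 + 393 + 133.45 = 624.24 kJ/kg
Q = ṁ·Δh = 723.5 kg/h × 624.24 kJ/kg = 451640 kJ/h
|Q| = 125.46 kW

Q = 125 kJ/s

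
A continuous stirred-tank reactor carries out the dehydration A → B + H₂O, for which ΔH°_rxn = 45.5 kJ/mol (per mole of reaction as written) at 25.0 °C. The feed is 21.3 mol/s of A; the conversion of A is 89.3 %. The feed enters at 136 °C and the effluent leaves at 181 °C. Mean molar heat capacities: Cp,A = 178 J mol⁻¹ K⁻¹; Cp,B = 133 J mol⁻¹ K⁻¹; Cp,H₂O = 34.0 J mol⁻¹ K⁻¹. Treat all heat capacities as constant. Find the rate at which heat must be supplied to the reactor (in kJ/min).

Extent of reaction ξ = 0.893 × 21.3 = 19.021 mol/s
Reaction term: ξ·ΔH°_rxn = 19.021 × 45.5 = 865.45 kJ/s
Sensible, feed 136→25 °C: -420.85 kJ/s
Outlet flows (mol/s): A 2.2791, B 19.021, H₂O 19.021
Sensible, products 25→181 °C: 558.82 kJ/s
Q = ΔH = 1003.4 kJ/s = 1003.4 kW
Heat supplied = 60205 kJ/min

Q_in = 60200 kJ/min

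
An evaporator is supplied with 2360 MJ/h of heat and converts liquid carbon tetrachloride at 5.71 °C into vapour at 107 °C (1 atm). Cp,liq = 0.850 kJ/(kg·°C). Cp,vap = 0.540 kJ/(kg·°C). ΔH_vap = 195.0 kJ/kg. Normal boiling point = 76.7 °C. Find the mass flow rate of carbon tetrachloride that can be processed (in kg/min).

Δh = 0.850×(76.7−5.71) + 195.0 + 0.540×(107−76.7) = 271.7 kJ/kg
Q = 2360 MJ/h = 655.56 kJ/s = 39333 kJ/min
ṁ = Q/Δh = 39333 / 271.7 = 144.77 kg/min

ṁ = 145 kg/min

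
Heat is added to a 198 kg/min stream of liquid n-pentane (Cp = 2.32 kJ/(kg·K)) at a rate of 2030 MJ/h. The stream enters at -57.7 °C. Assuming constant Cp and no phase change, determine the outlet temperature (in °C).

T_out = 16.0 °C

Q = 2030 MJ/h = 33833 kJ/min
ΔT = Q/(ṁ·Cp) = 33833/(198×2.32) = 73.653 K
T_out = -57.7 + 73.653 = 15.953 °C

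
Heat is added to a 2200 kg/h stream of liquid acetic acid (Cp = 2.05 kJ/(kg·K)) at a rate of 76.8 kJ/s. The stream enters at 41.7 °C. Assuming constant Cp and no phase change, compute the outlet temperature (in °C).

Q = 76.8 kJ/s = 276480 kJ/h
ΔT = Q/(ṁ·Cp) = 276480/(2200×2.05) = 61.304 K
T_out = 41.7 + 61.304 = 103 °C

T_out = 103 °C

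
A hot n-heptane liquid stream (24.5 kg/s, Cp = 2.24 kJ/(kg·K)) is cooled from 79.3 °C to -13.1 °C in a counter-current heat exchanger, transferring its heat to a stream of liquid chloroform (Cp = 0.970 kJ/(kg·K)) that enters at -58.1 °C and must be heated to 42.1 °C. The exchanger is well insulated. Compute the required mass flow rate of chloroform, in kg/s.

Heat released by hot stream: Q = 24.5 × 2.24 × (79.3 − -13.1) = 5070.9 kJ/s
Energy balance on cold side (adiabatic exchanger): Q = ṁ_c·Cp_c·(T_c,out − T_c,in)
ṁ_c = 5070.9 / [0.970 × (42.1 − -58.1)] = 52.173 kg/s

ṁ_c = 52.2 kg/s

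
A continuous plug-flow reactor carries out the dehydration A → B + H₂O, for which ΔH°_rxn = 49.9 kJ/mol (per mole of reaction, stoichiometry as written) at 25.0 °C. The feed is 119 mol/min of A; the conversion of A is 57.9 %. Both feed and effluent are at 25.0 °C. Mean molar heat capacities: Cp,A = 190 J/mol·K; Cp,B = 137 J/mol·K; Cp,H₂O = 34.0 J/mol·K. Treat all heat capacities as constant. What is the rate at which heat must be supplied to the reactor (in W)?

Extent of reaction ξ = 0.579 × 119 = 68.901 mol/min
Reaction term: ξ·ΔH°_rxn = 68.901 × 49.9 = 3438.2 kJ/min
Q = ΔH = 3438.2 kJ/min = 57.303 kW
Heat supplied = 57303 W

Q_in = 57300 W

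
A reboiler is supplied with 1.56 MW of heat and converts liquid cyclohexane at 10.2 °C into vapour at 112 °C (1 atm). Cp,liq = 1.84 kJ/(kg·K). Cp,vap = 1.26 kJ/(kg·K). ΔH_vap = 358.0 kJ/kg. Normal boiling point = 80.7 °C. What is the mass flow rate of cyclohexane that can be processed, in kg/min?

Δh = 1.84×(80.7−10.2) + 358.0 + 1.26×(112−80.7) = 527.16 kJ/kg
Q = 1.56 MW = 1560 kJ/s = 93600 kJ/min
ṁ = Q/Δh = 93600 / 527.16 = 177.56 kg/min

ṁ = 178 kg/min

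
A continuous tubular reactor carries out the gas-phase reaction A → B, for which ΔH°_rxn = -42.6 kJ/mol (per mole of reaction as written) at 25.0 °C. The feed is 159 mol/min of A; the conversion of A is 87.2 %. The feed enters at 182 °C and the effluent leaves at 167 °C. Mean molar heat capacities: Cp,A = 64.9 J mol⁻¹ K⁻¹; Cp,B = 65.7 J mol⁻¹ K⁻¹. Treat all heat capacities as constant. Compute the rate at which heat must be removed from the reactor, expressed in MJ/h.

Extent of reaction ξ = 0.872 × 159 = 138.65 mol/min
Reaction term: ξ·ΔH°_rxn = 138.65 × -42.6 = -5906.4 kJ/min
Sensible, feed 182→25 °C: -1620.1 kJ/min
Outlet flows (mol/min): A 20.352, B 138.65
Sensible, products 25→167 °C: 1481.1 kJ/min
Q = ΔH = -6045.4 kJ/min = -100.76 kW
Heat removed = 362.73 MJ/h

Q_out = 363 MJ/h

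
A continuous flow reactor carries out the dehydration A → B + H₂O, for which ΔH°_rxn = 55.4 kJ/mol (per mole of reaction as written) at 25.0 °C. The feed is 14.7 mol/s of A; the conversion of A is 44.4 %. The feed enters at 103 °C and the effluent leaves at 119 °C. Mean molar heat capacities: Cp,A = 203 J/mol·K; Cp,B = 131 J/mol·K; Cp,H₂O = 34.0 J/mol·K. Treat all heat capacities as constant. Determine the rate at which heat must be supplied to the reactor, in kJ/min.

Q_in = 23200 kJ/min

Extent of reaction ξ = 0.444 × 14.7 = 6.5268 mol/s
Reaction term: ξ·ΔH°_rxn = 6.5268 × 55.4 = 361.58 kJ/s
Sensible, feed 103→25 °C: -232.76 kJ/s
Outlet flows (mol/s): A 8.1732, B 6.5268, H₂O 6.5268
Sensible, products 25→119 °C: 257.19 kJ/s
Q = ΔH = 386.02 kJ/s = 386.02 kW
Heat supplied = 23161 kJ/min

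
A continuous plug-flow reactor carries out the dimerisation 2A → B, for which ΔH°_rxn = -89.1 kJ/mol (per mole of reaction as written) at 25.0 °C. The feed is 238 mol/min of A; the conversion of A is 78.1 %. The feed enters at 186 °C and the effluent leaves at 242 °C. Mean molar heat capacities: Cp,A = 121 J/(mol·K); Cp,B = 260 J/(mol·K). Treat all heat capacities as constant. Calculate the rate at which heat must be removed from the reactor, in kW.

Q_out = 105 kW

Extent of reaction ξ = 0.781 × 238 / 2 = 92.939 mol/min
Reaction term: ξ·ΔH°_rxn = 92.939 × -89.1 = -8280.9 kJ/min
Sensible, feed 186→25 °C: -4636.5 kJ/min
Outlet flows (mol/min): A 52.122, B 92.939
Sensible, products 25→242 °C: 6612.2 kJ/min
Q = ΔH = -6305.2 kJ/min = -105.09 kW
Heat removed = 105.09 kW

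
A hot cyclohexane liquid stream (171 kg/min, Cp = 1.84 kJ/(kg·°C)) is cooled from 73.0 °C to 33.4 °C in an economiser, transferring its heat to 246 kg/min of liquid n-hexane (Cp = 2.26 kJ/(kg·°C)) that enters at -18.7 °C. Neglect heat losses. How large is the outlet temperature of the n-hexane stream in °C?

T_c,out = 3.71 °C

Heat released by hot stream: Q = 171 × 1.84 × (73.0 − 33.4) = 12460 kJ/min
Energy balance on cold side (adiabatic exchanger): Q = ṁ_c·Cp_c·(T_c,out − T_c,in)
T_c,out = -18.7 + 12460/(246 × 2.26) = 3.7112 °C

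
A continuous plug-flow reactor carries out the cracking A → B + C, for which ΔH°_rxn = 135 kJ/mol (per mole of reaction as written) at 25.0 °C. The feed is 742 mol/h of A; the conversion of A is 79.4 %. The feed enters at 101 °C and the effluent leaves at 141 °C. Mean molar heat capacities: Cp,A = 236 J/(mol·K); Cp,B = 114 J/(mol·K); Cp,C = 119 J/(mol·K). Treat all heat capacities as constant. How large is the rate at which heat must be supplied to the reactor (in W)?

Extent of reaction ξ = 0.794 × 742 = 589.15 mol/h
Reaction term: ξ·ΔH°_rxn = 589.15 × 135 = 79535 kJ/h
Sensible, feed 101→25 °C: -13309 kJ/h
Outlet flows (mol/h): A 152.85, B 589.15, C 589.15
Sensible, products 25→141 °C: 20108 kJ/h
Q = ΔH = 86334 kJ/h = 23.982 kW
Heat supplied = 23982 W

Q_in = 24000 W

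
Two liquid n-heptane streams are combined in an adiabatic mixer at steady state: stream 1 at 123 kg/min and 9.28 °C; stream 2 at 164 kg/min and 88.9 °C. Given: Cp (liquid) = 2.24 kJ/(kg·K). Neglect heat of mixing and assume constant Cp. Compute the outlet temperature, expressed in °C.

T_out = 54.8 °C

Energy balance with Q = 0: Σ ṁᵢCp,ᵢ(T_out − Tᵢ) = 0
T_out = Σ ṁᵢCp,ᵢTᵢ / Σ ṁᵢCp,ᵢ
      = 35215 / 642.88 = 54.777 °C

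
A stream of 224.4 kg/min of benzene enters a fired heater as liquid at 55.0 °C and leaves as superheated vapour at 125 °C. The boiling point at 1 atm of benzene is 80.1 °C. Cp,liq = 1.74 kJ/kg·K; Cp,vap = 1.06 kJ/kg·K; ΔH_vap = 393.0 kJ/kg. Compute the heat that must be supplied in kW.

Q = 1810 kW

liquid 55.0→80.1 °C: 43.674 kJ/kg
vaporisation at 80.1 °C: 393 kJ/kg
vapour 80.1→125 °C: 47.594 kJ/kg
Δh = 43.674 + 393 + 47.594 = 484.27 kJ/kg
Q = ṁ·Δh = 224.4 kg/min × 484.27 kJ/kg = 108670 kJ/min
|Q| = 1811.2 kW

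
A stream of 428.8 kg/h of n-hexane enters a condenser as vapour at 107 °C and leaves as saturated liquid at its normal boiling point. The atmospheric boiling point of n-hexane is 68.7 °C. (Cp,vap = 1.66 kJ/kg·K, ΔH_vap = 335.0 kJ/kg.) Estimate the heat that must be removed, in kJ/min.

vapour 107→68.7 °C: -63.578 kJ/kg
condensation at 68.7 °C: -335 kJ/kg
Δh = -63.578 + -335 = -398.58 kJ/kg
Q = ṁ·Δh = 428.8 kg/h × -398.58 kJ/kg = -170910 kJ/h
|Q| = 47.475 kW = 2848.5 kJ/min

Q_c = 2850 kJ/min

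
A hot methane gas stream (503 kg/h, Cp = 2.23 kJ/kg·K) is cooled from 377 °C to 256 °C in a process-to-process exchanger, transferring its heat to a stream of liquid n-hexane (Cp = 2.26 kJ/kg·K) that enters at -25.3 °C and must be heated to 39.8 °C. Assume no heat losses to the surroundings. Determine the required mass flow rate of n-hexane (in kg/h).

Heat released by hot stream: Q = 503 × 2.23 × (377 − 256) = 135720 kJ/h
Energy balance on cold side (adiabatic exchanger): Q = ṁ_c·Cp_c·(T_c,out − T_c,in)
ṁ_c = 135720 / [2.26 × (39.8 − -25.3)] = 922.51 kg/h

ṁ_c = 923 kg/h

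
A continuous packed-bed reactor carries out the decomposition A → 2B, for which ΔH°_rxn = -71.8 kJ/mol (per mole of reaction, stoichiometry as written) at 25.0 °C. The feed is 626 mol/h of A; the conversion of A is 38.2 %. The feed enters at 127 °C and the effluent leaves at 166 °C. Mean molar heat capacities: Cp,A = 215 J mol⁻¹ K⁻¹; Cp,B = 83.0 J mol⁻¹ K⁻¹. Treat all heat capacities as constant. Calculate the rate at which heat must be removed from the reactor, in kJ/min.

Extent of reaction ξ = 0.382 × 626 = 239.13 mol/h
Reaction term: ξ·ΔH°_rxn = 239.13 × -71.8 = -17170 kJ/h
Sensible, feed 127→25 °C: -13728 kJ/h
Outlet flows (mol/h): A 386.87, B 478.26
Sensible, products 25→166 °C: 17325 kJ/h
Q = ΔH = -13573 kJ/h = -3.7702 kW
Heat removed = 226.21 kJ/min

Q_out = 226 kJ/min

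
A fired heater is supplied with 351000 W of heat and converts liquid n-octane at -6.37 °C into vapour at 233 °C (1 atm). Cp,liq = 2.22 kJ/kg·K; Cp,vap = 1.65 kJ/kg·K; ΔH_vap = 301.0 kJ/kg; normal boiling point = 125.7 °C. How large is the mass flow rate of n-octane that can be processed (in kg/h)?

Δh = 2.22×(125.7−-6.37) + 301.0 + 1.65×(233−125.7) = 771.24 kJ/kg
Q = 351000 W = 351 kJ/s = 1.2636e+06 kJ/h
ṁ = Q/Δh = 1.2636e+06 / 771.24 = 1638.4 kg/h

ṁ = 1640 kg/h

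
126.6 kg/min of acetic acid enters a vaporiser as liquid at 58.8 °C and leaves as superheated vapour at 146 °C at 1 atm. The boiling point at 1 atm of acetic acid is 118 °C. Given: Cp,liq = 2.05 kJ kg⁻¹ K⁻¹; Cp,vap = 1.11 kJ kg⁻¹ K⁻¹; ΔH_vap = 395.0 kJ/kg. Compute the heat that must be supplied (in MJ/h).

Q = 4160 MJ/h

liquid 58.8→118 °C: 121.36 kJ/kg
vaporisation at 118 °C: 395 kJ/kg
vapour 118→146 °C: 31.08 kJ/kg
Δh = 121.36 + 395 + 31.08 = 547.44 kJ/kg
Q = ṁ·Δh = 126.6 kg/min × 547.44 kJ/kg = 69306 kJ/min
|Q| = 1155.1 kW = 4158.4 MJ/h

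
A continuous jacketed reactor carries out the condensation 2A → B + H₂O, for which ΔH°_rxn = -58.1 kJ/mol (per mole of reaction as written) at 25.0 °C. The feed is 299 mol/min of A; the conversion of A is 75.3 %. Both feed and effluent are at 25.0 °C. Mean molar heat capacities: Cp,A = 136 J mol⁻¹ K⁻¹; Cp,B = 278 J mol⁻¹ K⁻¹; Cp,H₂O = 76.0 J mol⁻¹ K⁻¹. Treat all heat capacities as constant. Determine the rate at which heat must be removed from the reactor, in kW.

Extent of reaction ξ = 0.753 × 299 / 2 = 112.57 mol/min
Reaction term: ξ·ΔH°_rxn = 112.57 × -58.1 = -6540.5 kJ/min
Q = ΔH = -6540.5 kJ/min = -109.01 kW
Heat removed = 109.01 kW

Q_out = 109 kW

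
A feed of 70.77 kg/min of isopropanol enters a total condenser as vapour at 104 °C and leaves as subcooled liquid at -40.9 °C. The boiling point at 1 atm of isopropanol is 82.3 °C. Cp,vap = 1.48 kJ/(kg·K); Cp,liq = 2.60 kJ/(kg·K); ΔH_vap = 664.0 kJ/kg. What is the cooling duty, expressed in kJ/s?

Q_c = 1200 kJ/s

vapour 104→82.3 °C: -32.116 kJ/kg
condensation at 82.3 °C: -664 kJ/kg
liquid 82.3→-40.9 °C: -320.32 kJ/kg
Δh = -32.116 + -664 + -320.32 = -1016.4 kJ/kg
Q = ṁ·Δh = 70.77 kg/min × -1016.4 kJ/kg = -71933 kJ/min
|Q| = 1198.9 kW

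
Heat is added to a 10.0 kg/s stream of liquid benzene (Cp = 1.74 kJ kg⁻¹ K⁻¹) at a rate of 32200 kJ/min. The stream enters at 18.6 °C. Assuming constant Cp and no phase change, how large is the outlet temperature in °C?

T_out = 49.4 °C

Q = 32200 kJ/min = 536.67 kJ/s
ΔT = Q/(ṁ·Cp) = 536.67/(10.0×1.74) = 30.843 K
T_out = 18.6 + 30.843 = 49.443 °C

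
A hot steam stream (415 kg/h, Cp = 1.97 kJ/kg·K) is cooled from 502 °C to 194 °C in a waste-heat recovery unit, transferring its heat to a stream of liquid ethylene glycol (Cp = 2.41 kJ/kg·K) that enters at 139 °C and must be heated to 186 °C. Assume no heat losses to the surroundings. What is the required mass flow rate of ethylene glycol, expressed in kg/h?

Heat released by hot stream: Q = 415 × 1.97 × (502 − 194) = 251810 kJ/h
Energy balance on cold side (adiabatic exchanger): Q = ṁ_c·Cp_c·(T_c,out − T_c,in)
ṁ_c = 251810 / [2.41 × (186 − 139)] = 2223.1 kg/h

ṁ_c = 2220 kg/h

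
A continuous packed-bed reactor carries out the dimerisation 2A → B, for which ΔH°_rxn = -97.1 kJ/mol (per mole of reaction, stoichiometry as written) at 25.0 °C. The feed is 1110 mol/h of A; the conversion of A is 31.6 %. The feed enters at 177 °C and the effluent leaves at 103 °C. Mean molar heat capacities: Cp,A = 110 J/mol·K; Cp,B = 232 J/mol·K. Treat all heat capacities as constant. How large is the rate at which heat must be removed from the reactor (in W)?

Extent of reaction ξ = 0.316 × 1110 / 2 = 175.38 mol/h
Reaction term: ξ·ΔH°_rxn = 175.38 × -97.1 = -17029 kJ/h
Sensible, feed 177→25 °C: -18559 kJ/h
Outlet flows (mol/h): A 759.24, B 175.38
Sensible, products 25→103 °C: 9688 kJ/h
Q = ΔH = -25901 kJ/h = -7.1946 kW
Heat removed = 7194.6 W

Q_out = 7190 W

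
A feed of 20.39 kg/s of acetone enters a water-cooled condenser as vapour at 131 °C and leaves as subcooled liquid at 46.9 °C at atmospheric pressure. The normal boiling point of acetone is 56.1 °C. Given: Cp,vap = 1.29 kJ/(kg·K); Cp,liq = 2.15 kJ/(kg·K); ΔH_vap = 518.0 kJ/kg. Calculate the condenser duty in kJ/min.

vapour 131→56.1 °C: -96.621 kJ/kg
condensation at 56.1 °C: -518 kJ/kg
liquid 56.1→46.9 °C: -19.78 kJ/kg
Δh = -96.621 + -518 + -19.78 = -634.4 kJ/kg
Q = ṁ·Δh = 20.39 kg/s × -634.4 kJ/kg = -12935 kJ/s
|Q| = 12935 kW = 776130 kJ/min

Q_c = 776000 kJ/min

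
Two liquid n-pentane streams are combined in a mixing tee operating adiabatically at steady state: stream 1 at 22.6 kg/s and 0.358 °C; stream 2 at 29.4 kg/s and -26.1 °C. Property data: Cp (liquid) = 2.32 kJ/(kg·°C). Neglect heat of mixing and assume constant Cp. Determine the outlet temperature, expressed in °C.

Adiabatic, steady state ⇒ Σ ṁᵢCp,ᵢ(T_out − Tᵢ) = 0
T_out = Σ ṁᵢCp,ᵢTᵢ / Σ ṁᵢCp,ᵢ
      = -1761.5 / 120.64 = -14.601 °C

T_out = -14.6 °C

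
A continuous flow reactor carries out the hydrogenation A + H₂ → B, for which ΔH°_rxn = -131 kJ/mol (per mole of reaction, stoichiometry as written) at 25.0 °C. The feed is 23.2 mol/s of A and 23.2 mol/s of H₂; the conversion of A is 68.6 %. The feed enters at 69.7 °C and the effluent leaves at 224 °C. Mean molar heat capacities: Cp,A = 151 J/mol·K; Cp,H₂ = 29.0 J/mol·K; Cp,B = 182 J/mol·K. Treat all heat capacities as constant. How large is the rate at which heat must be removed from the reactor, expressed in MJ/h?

Extent of reaction ξ = 0.686 × 23.2 = 15.915 mol/s
Reaction term: ξ·ΔH°_rxn = 15.915 × -131 = -2084.9 kJ/s
Sensible, feed 69.7→25 °C: -186.67 kJ/s
Outlet flows (mol/s): A 7.2848, H₂ 7.2848, B 15.915
Sensible, products 25→224 °C: 837.36 kJ/s
Q = ΔH = -1434.2 kJ/s = -1434.2 kW
Heat removed = 5163.1 MJ/h

Q_out = 5160 MJ/h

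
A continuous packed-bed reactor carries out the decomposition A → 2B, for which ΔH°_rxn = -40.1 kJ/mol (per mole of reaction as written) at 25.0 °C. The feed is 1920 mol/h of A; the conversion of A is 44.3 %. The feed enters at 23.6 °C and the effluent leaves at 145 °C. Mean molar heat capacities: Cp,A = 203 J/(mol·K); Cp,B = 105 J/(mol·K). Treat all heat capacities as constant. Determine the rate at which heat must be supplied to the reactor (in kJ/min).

Extent of reaction ξ = 0.443 × 1920 = 850.56 mol/h
Reaction term: ξ·ΔH°_rxn = 850.56 × -40.1 = -34107 kJ/h
Sensible, feed 23.6→25 °C: 545.66 kJ/h
Outlet flows (mol/h): A 1069.4, B 1701.1
Sensible, products 25→145 °C: 47486 kJ/h
Q = ΔH = 13924 kJ/h = 3.8677 kW
Heat supplied = 232.06 kJ/min

Q_in = 232 kJ/min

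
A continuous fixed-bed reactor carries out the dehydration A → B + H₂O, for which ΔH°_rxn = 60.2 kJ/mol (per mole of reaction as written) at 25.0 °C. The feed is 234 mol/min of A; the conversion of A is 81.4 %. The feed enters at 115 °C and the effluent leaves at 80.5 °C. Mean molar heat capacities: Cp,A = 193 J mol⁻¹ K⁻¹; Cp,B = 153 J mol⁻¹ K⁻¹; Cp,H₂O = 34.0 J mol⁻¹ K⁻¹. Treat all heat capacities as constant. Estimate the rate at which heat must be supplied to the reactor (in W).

Q_in = 164000 W

Extent of reaction ξ = 0.814 × 234 = 190.48 mol/min
Reaction term: ξ·ΔH°_rxn = 190.48 × 60.2 = 11467 kJ/min
Sensible, feed 115→25 °C: -4064.6 kJ/min
Outlet flows (mol/min): A 43.524, B 190.48, H₂O 190.48
Sensible, products 25→80.5 °C: 2443.1 kJ/min
Q = ΔH = 9845.1 kJ/min = 164.09 kW
Heat supplied = 164090 W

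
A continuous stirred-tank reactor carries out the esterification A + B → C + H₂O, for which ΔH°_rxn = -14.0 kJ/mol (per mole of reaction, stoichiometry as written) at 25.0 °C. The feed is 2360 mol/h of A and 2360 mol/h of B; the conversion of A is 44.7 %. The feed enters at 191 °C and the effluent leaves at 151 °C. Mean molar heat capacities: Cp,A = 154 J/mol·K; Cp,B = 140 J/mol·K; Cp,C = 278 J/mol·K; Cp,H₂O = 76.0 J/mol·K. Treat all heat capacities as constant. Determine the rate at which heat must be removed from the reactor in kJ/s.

Q_out = 9.60 kJ/s

Extent of reaction ξ = 0.447 × 2360 = 1054.9 mol/h
Reaction term: ξ·ΔH°_rxn = 1054.9 × -14.0 = -14769 kJ/h
Sensible, feed 191→25 °C: -115180 kJ/h
Outlet flows (mol/h): A 1305.1, B 1305.1, C 1054.9, H₂O 1054.9
Sensible, products 25→151 °C: 95399 kJ/h
Q = ΔH = -34547 kJ/h = -9.5965 kW
Heat removed = 9.5965 kJ/s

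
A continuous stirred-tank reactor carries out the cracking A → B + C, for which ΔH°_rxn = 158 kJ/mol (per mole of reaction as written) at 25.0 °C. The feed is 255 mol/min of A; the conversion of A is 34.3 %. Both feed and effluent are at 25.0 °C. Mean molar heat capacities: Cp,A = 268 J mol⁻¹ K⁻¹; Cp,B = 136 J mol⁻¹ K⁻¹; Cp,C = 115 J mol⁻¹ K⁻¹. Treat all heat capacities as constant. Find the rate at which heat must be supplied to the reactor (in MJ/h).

Extent of reaction ξ = 0.343 × 255 = 87.465 mol/min
Reaction term: ξ·ΔH°_rxn = 87.465 × 158 = 13819 kJ/min
Q = ΔH = 13819 kJ/min = 230.32 kW
Heat supplied = 829.17 MJ/h

Q_in = 829 MJ/h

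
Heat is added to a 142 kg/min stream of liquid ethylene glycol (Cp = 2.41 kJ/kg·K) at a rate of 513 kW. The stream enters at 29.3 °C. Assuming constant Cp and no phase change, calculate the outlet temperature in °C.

T_out = 119 °C

Q = 513 kW = 30780 kJ/min
ΔT = Q/(ṁ·Cp) = 30780/(142×2.41) = 89.942 K
T_out = 29.3 + 89.942 = 119.24 °C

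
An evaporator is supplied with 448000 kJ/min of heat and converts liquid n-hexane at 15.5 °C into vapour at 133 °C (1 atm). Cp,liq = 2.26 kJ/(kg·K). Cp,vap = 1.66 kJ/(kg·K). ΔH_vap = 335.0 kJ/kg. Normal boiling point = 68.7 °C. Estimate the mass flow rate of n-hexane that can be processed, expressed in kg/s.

Δh = 2.26×(68.7−15.5) + 335.0 + 1.66×(133−68.7) = 561.97 kJ/kg
Q = 448000 kJ/min = 7466.7 kJ/s = 7466.7 kJ/s
ṁ = Q/Δh = 7466.7 / 561.97 = 13.287 kg/s

ṁ = 13.3 kg/s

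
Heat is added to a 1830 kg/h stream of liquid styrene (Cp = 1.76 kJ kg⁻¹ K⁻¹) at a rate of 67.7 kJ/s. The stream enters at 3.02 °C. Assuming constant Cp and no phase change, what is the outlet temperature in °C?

Q = 67.7 kJ/s = 243720 kJ/h
ΔT = Q/(ṁ·Cp) = 243720/(1830×1.76) = 75.671 K
T_out = 3.02 + 75.671 = 78.691 °C

T_out = 78.7 °C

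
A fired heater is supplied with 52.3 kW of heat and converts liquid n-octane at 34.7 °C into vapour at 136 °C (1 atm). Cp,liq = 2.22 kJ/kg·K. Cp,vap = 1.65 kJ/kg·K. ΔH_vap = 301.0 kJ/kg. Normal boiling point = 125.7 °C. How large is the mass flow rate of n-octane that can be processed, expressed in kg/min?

ṁ = 6.03 kg/min

Δh = 2.22×(125.7−34.7) + 301.0 + 1.65×(136−125.7) = 520.01 kJ/kg
Q = 52.3 kW = 52.3 kJ/s = 3138 kJ/min
ṁ = Q/Δh = 3138 / 520.01 = 6.0344 kg/min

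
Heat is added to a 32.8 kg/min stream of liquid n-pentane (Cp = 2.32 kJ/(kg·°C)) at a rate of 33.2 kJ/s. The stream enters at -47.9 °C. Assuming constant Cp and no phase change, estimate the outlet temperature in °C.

T_out = -21.7 °C

Q = 33.2 kJ/s = 1992 kJ/min
ΔT = Q/(ṁ·Cp) = 1992/(32.8×2.32) = 26.177 K
T_out = -47.9 + 26.177 = -21.723 °C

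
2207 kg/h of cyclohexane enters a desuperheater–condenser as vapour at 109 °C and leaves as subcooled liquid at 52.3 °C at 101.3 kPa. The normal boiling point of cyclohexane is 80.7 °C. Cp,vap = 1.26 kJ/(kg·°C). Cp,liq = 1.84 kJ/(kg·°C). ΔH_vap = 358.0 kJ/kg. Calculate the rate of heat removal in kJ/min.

vapour 109→80.7 °C: -35.658 kJ/kg
condensation at 80.7 °C: -358 kJ/kg
liquid 80.7→52.3 °C: -52.256 kJ/kg
Δh = -35.658 + -358 + -52.256 = -445.91 kJ/kg
Q = ṁ·Δh = 2207 kg/h × -445.91 kJ/kg = -984130 kJ/h
|Q| = 273.37 kW = 16402 kJ/min

Q_c = 16400 kJ/min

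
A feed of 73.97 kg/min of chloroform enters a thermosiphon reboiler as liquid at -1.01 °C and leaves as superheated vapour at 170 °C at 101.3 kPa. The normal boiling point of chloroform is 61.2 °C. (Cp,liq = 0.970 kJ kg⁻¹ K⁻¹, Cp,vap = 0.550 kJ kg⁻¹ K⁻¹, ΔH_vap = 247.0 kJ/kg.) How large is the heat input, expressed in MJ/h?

liquid -1.01→61.2 °C: 60.344 kJ/kg
vaporisation at 61.2 °C: 247 kJ/kg
vapour 61.2→170 °C: 59.84 kJ/kg
Δh = 60.344 + 247 + 59.84 = 367.18 kJ/kg
Q = ṁ·Δh = 73.97 kg/min × 367.18 kJ/kg = 27161 kJ/min
|Q| = 452.68 kW = 1629.6 MJ/h

Q = 1630 MJ/h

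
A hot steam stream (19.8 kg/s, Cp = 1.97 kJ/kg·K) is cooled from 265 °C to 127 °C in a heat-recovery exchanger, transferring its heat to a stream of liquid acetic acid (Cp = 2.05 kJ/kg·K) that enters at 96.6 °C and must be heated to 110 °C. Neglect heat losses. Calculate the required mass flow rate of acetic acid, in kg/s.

Heat released by hot stream: Q = 19.8 × 1.97 × (265 − 127) = 5382.8 kJ/s
Energy balance on cold side (adiabatic exchanger): Q = ṁ_c·Cp_c·(T_c,out − T_c,in)
ṁ_c = 5382.8 / [2.05 × (110 − 96.6)] = 195.95 kg/s

ṁ_c = 196 kg/s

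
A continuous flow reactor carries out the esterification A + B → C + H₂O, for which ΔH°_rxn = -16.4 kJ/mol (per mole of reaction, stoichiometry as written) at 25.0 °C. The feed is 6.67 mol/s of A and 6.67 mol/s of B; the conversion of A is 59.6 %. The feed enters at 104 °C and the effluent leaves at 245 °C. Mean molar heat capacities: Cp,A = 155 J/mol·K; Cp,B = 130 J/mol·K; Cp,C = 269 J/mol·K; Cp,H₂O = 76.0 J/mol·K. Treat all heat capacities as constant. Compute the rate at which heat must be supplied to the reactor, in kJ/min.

Extent of reaction ξ = 0.596 × 6.67 = 3.9753 mol/s
Reaction term: ξ·ΔH°_rxn = 3.9753 × -16.4 = -65.195 kJ/s
Sensible, feed 104→25 °C: -150.18 kJ/s
Outlet flows (mol/s): A 2.6947, B 2.6947, C 3.9753, H₂O 3.9753
Sensible, products 25→245 °C: 470.68 kJ/s
Q = ΔH = 255.31 kJ/s = 255.31 kW
Heat supplied = 15319 kJ/min

Q_in = 15300 kJ/min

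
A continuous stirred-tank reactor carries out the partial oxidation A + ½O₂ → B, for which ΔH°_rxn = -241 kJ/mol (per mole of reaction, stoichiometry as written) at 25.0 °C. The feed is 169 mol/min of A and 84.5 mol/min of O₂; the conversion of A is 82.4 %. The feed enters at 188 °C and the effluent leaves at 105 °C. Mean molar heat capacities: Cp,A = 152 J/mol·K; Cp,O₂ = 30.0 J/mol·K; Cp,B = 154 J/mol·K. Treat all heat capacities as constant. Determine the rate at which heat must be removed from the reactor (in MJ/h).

Extent of reaction ξ = 0.824 × 169 = 139.26 mol/min
Reaction term: ξ·ΔH°_rxn = 139.26 × -241 = -33561 kJ/min
Sensible, feed 188→25 °C: -4600.3 kJ/min
Outlet flows (mol/min): A 29.744, O₂ 14.872, B 139.26
Sensible, products 25→105 °C: 2113 kJ/min
Q = ΔH = -36048 kJ/min = -600.8 kW
Heat removed = 2162.9 MJ/h

Q_out = 2160 MJ/h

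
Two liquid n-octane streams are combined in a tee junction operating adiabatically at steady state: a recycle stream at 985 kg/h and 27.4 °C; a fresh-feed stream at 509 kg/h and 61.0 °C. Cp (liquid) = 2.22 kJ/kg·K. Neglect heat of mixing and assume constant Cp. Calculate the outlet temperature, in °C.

Adiabatic, steady state ⇒ Σ ṁᵢCp,ᵢ(T_out − Tᵢ) = 0
T_out = Σ ṁᵢCp,ᵢTᵢ / Σ ṁᵢCp,ᵢ
      = 128840 / 3316.7 = 38.847 °C

T_out = 38.8 °C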